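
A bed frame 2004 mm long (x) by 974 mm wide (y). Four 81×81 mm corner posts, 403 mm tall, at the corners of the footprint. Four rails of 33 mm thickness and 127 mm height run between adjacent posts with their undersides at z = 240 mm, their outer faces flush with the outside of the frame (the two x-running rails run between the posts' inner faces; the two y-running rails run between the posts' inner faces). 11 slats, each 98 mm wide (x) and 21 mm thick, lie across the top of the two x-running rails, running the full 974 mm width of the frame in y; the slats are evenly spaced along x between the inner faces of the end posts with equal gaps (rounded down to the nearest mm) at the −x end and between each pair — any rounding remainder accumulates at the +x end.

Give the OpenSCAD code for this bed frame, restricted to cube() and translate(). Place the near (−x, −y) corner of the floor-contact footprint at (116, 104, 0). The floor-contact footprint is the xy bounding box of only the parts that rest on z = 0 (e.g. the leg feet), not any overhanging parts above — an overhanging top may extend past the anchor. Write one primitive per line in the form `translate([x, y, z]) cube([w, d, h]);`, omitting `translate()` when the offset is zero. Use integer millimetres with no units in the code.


translate([116, 104, 0]) cube([81, 81, 403]);
translate([116, 997, 0]) cube([81, 81, 403]);
translate([2039, 104, 0]) cube([81, 81, 403]);
translate([2039, 997, 0]) cube([81, 81, 403]);
translate([197, 104, 240]) cube([1842, 33, 127]);
translate([197, 1045, 240]) cube([1842, 33, 127]);
translate([116, 185, 240]) cube([33, 812, 127]);
translate([2087, 185, 240]) cube([33, 812, 127]);
translate([260, 104, 367]) cube([98, 974, 21]);
translate([421, 104, 367]) cube([98, 974, 21]);
translate([582, 104, 367]) cube([98, 974, 21]);
translate([743, 104, 367]) cube([98, 974, 21]);
translate([904, 104, 367]) cube([98, 974, 21]);
translate([1065, 104, 367]) cube([98, 974, 21]);
translate([1226, 104, 367]) cube([98, 974, 21]);
translate([1387, 104, 367]) cube([98, 974, 21]);
translate([1548, 104, 367]) cube([98, 974, 21]);
translate([1709, 104, 367]) cube([98, 974, 21]);
translate([1870, 104, 367]) cube([98, 974, 21]);


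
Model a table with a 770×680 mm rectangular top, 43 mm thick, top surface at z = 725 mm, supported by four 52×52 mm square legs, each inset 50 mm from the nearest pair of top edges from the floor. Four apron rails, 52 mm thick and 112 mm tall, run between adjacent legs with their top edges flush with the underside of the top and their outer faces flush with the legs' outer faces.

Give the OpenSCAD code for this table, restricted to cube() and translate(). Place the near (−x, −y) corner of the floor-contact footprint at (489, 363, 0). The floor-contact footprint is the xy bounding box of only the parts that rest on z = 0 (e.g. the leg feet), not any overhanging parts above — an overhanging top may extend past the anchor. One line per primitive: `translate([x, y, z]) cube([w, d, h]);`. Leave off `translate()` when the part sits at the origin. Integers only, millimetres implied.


// leg_h = 725 - 43 = 682
// apron z = 682 - 112 = 570
translate([439, 313, 682]) cube([770, 680, 43]);
translate([489, 363, 0]) cube([52, 52, 682]);
translate([1107, 363, 0]) cube([52, 52, 682]);
translate([489, 891, 0]) cube([52, 52, 682]);
translate([1107, 891, 0]) cube([52, 52, 682]);
translate([541, 363, 570]) cube([566, 52, 112]);
translate([541, 891, 570]) cube([566, 52, 112]);
translate([489, 415, 570]) cube([52, 476, 112]);
translate([1107, 415, 570]) cube([52, 476, 112]);


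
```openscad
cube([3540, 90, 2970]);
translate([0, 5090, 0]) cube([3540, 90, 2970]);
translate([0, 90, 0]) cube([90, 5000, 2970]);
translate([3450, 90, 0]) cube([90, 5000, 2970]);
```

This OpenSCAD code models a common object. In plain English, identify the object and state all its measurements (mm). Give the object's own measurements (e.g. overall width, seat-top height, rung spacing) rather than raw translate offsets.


The wall frame of a small rectangular building: four walls, each 2970 mm tall and 90 mm thick, enclosing a footprint 3540 mm (x) by 5180 mm (y) outside-to-outside, with no floor or roof. The front and back walls (the −y and +y sides) span the full width; the two side walls fit between them.


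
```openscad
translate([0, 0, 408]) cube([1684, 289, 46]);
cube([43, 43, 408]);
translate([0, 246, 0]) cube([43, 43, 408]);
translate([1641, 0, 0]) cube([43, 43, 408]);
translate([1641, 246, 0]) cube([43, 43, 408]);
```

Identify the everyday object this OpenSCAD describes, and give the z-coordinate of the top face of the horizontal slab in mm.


A bench. The seat-top height is 454 mm.

A long slab on four corner posts — a bench. The slab sits at z = 408 with thickness 46, so the top is 408 + 46 = 454 mm.


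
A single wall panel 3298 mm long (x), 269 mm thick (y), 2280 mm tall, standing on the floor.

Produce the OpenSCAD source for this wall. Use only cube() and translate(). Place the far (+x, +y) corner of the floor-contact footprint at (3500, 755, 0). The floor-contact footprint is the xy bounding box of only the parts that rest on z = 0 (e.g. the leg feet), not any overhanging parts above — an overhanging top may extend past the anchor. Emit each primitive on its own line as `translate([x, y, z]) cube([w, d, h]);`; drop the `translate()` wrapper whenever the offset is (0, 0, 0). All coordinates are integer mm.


translate([202, 486, 0]) cube([3298, 269, 2280]);


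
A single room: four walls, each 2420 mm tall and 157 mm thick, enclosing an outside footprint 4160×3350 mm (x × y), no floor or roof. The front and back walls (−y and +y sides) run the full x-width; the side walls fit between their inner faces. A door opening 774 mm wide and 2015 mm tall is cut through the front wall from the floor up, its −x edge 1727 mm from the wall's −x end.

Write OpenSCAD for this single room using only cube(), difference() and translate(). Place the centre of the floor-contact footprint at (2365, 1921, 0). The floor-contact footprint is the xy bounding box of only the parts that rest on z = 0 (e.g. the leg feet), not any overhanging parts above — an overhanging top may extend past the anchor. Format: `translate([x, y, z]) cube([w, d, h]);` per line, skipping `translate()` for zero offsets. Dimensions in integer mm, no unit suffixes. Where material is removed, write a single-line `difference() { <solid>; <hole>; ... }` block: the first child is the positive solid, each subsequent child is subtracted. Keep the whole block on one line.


difference() { translate([285, 246, 0]) cube([4160, 157, 2420]); translate([2012, 246, 0]) cube([774, 157, 2015]); }
translate([285, 3439, 0]) cube([4160, 157, 2420]);
translate([285, 403, 0]) cube([157, 3036, 2420]);
translate([4288, 403, 0]) cube([157, 3036, 2420]);


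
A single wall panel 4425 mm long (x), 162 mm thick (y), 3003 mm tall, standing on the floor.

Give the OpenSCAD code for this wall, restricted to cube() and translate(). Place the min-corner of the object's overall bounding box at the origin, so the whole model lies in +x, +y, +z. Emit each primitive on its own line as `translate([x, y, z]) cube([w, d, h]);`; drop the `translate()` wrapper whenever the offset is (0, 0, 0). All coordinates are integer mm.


cube([4425, 162, 3003]);


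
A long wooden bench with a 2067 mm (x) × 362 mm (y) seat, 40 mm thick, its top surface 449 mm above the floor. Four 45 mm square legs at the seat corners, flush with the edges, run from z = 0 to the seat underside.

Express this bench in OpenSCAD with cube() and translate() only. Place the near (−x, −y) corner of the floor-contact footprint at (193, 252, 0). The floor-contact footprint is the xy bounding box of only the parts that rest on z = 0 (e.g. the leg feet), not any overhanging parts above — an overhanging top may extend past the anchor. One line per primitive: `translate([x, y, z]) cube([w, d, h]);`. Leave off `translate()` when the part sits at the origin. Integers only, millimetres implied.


translate([193, 252, 409]) cube([2067, 362, 40]);
translate([193, 252, 0]) cube([45, 45, 409]);
translate([193, 569, 0]) cube([45, 45, 409]);
translate([2215, 252, 0]) cube([45, 45, 409]);
translate([2215, 569, 0]) cube([45, 45, 409]);


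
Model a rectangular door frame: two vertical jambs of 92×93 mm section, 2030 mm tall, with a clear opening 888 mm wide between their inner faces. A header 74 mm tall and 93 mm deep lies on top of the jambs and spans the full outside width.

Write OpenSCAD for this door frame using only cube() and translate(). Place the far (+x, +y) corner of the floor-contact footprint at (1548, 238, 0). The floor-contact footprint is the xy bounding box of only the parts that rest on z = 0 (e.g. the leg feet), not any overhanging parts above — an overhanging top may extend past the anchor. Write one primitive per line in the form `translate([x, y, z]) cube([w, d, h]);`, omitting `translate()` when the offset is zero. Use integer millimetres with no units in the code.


translate([476, 145, 0]) cube([92, 93, 2030]);
translate([1456, 145, 0]) cube([92, 93, 2030]);
translate([476, 145, 2030]) cube([1072, 93, 74]);


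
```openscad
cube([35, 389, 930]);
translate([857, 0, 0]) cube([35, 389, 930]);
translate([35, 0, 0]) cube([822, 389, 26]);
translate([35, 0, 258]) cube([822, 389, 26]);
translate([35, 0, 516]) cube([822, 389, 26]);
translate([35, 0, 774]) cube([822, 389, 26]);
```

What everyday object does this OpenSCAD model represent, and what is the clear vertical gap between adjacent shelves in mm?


A bookshelf. The clear shelf gap is 232 mm.

Two tall side panels with 4 horizontal boards between them — a bookshelf. The first two shelf undersides are at z = 0 and z = 258; with shelf thickness 26, the clear gap is 258 − 0 − 26 = 232 mm.


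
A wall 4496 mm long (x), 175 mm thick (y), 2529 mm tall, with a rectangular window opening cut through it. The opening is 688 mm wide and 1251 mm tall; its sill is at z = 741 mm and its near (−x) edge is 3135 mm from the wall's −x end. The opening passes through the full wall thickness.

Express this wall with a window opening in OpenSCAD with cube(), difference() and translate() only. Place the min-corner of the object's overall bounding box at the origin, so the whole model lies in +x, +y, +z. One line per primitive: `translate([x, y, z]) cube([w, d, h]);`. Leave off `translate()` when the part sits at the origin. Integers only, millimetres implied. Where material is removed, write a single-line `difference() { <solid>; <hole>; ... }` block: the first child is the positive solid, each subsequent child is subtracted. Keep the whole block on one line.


difference() { cube([4496, 175, 2529]); translate([3135, 0, 741]) cube([688, 175, 1251]); }


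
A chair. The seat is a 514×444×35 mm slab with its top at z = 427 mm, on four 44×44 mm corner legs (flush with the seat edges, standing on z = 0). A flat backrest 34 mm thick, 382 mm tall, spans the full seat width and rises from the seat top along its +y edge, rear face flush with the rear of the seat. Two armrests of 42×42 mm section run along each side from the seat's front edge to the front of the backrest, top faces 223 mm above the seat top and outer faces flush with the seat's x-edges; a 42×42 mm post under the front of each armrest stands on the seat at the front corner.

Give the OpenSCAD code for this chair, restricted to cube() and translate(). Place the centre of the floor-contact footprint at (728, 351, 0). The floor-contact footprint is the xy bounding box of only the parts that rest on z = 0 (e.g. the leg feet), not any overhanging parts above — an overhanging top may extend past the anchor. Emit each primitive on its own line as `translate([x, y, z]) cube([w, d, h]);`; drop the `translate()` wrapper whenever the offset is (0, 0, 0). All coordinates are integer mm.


translate([471, 129, 392]) cube([514, 444, 35]);
translate([471, 129, 0]) cube([44, 44, 392]);
translate([941, 129, 0]) cube([44, 44, 392]);
translate([471, 529, 0]) cube([44, 44, 392]);
translate([941, 529, 0]) cube([44, 44, 392]);
translate([471, 539, 427]) cube([514, 34, 382]);
translate([471, 129, 608]) cube([42, 410, 42]);
translate([943, 129, 608]) cube([42, 410, 42]);
translate([471, 129, 427]) cube([42, 42, 181]);
translate([943, 129, 427]) cube([42, 42, 181]);


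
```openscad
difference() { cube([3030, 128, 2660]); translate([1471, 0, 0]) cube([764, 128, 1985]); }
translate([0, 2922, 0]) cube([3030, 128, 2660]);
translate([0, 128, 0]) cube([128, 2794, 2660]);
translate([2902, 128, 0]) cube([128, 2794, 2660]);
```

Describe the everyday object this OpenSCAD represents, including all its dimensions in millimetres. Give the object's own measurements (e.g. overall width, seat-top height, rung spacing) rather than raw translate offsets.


A single room: four walls, each 2660 mm tall and 128 mm thick, enclosing an outside footprint 3030×3050 mm (x × y), no floor or roof. The front and back walls (−y and +y sides) run the full x-width; the side walls fit between their inner faces. A door opening 764 mm wide and 1985 mm tall is cut through the front wall from the floor up, its −x edge 1471 mm from the wall's −x end.


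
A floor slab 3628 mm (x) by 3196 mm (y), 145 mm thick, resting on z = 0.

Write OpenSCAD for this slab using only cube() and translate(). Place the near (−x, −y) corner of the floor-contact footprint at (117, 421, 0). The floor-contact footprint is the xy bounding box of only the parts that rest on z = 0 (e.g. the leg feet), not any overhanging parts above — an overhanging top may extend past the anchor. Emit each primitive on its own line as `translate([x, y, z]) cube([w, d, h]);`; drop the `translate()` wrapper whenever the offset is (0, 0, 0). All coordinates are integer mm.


translate([117, 421, 0]) cube([3628, 3196, 145]);


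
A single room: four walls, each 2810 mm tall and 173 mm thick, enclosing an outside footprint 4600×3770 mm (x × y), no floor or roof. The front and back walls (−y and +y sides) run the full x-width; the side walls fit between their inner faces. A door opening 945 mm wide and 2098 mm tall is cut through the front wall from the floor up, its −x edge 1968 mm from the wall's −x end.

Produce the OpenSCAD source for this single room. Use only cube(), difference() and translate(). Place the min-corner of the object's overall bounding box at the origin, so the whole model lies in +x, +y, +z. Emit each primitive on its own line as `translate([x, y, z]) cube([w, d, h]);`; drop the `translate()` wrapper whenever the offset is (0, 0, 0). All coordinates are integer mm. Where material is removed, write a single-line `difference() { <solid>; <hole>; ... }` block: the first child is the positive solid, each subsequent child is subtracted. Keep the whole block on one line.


difference() { cube([4600, 173, 2810]); translate([1968, 0, 0]) cube([945, 173, 2098]); }
translate([0, 3597, 0]) cube([4600, 173, 2810]);
translate([0, 173, 0]) cube([173, 3424, 2810]);
translate([4427, 173, 0]) cube([173, 3424, 2810]);


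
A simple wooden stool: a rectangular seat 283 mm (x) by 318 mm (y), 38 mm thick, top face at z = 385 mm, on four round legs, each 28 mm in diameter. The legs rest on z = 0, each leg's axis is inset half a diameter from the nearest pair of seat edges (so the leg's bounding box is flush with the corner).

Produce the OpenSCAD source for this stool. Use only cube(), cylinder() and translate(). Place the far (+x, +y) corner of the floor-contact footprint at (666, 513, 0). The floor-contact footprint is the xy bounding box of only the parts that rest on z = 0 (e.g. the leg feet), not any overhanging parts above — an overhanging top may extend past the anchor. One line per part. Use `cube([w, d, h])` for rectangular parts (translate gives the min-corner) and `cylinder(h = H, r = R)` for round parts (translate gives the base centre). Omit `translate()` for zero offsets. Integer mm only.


// leg_h = 385 - 38 = 347
translate([383, 195, 347]) cube([283, 318, 38]);
translate([397, 209, 0]) cylinder(h = 347, r = 14);
translate([652, 209, 0]) cylinder(h = 347, r = 14);
translate([397, 499, 0]) cylinder(h = 347, r = 14);
translate([652, 499, 0]) cylinder(h = 347, r = 14);


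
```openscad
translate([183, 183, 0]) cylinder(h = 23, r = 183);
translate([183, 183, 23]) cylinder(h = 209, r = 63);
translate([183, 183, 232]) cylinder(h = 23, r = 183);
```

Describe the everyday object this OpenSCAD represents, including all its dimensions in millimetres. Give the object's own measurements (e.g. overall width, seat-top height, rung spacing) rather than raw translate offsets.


A spool: two coaxial disc flanges of radius 183 mm and thickness 23 mm, joined by a core cylinder of radius 63 mm and height 209 mm. The lower flange rests on z = 0 and the three cylinders share a vertical axis.


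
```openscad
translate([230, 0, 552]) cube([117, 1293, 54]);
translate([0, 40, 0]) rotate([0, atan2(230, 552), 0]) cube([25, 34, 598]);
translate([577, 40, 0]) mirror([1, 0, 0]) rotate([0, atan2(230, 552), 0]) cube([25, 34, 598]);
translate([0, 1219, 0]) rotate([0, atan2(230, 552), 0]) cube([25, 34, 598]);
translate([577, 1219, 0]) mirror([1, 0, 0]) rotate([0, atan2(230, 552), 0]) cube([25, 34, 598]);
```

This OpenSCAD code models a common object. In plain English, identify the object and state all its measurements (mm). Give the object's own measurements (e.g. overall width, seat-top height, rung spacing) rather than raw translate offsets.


A sawhorse. A 117×1293×54 mm beam (x, y, z) sits on two A-frame leg pairs. Each pair is two raked legs of 25×34 mm section (34 mm along y) splaying symmetrically in x. Each leg rises 552 mm vertically over 230 mm of horizontal reach and is 598 mm long along its own axis. Every leg's outer bottom edge rests on the floor and its outer top edge meets a bottom edge of the beam — the left legs (tilting toward +x) meet the beam's −x bottom edge, the right legs (their mirror images, tilting toward −x) meet its +x bottom edge — so the leg tops tuck under the beam, the beam's underside is 552 mm above the floor, and the feet are 577 mm apart outside-to-outside with the beam centred between them. The two leg pairs are set in 40 mm from either end of the beam.


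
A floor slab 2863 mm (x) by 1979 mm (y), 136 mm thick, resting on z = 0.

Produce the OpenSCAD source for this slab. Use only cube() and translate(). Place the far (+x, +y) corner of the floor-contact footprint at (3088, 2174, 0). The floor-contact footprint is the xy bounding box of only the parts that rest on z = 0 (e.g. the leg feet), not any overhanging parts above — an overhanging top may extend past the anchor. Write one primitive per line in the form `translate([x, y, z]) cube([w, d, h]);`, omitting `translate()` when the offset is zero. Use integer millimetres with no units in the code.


translate([225, 195, 0]) cube([2863, 1979, 136]);


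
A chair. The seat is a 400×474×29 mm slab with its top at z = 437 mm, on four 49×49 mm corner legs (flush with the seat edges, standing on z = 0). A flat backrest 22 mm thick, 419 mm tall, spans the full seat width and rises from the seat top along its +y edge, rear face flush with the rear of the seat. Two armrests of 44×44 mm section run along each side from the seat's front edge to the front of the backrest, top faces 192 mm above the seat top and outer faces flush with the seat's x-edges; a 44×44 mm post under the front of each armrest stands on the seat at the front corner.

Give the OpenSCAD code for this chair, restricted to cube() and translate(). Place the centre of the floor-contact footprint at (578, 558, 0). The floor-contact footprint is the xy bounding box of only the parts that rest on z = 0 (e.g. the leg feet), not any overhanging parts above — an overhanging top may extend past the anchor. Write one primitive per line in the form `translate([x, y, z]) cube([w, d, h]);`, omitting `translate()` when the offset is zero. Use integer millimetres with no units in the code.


// leg_h = 437 - 29 = 408
// arm post h = 192 - 44 = 148
translate([378, 321, 408]) cube([400, 474, 29]);
translate([378, 321, 0]) cube([49, 49, 408]);
translate([729, 321, 0]) cube([49, 49, 408]);
translate([378, 746, 0]) cube([49, 49, 408]);
translate([729, 746, 0]) cube([49, 49, 408]);
translate([378, 773, 437]) cube([400, 22, 419]);
translate([378, 321, 585]) cube([44, 452, 44]);
translate([734, 321, 585]) cube([44, 452, 44]);
translate([378, 321, 437]) cube([44, 44, 148]);
translate([734, 321, 437]) cube([44, 44, 148]);


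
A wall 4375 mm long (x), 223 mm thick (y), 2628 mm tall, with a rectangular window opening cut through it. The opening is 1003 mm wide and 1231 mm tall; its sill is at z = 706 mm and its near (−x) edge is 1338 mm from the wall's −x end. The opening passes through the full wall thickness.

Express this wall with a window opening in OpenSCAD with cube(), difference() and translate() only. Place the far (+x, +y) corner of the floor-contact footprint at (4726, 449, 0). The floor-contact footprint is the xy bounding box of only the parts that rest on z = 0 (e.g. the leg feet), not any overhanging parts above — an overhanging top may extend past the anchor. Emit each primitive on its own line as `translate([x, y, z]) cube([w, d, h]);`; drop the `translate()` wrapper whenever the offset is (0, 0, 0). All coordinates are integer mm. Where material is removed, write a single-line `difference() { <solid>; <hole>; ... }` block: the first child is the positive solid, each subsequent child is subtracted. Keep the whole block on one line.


difference() { translate([351, 226, 0]) cube([4375, 223, 2628]); translate([1689, 226, 706]) cube([1003, 223, 1231]); }


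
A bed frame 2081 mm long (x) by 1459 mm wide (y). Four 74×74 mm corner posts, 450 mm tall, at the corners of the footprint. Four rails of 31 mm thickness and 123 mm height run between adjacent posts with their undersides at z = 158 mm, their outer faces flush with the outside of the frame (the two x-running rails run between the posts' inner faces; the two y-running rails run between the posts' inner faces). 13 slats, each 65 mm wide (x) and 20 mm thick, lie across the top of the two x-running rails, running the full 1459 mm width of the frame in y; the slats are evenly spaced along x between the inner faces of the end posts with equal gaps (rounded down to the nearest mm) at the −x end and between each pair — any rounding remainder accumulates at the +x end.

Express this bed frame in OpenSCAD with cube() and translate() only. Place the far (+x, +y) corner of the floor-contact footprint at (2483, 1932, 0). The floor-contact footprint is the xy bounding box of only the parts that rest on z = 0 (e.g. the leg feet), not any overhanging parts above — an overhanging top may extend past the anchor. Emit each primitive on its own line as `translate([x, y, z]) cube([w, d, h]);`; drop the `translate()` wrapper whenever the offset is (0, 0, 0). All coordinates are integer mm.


// slat z = rail_z + rail_h = 158 + 123 = 281
// slat gap = ⌊(1933 − 13·65) / 14⌋ = 77
translate([402, 473, 0]) cube([74, 74, 450]);
translate([402, 1858, 0]) cube([74, 74, 450]);
translate([2409, 473, 0]) cube([74, 74, 450]);
translate([2409, 1858, 0]) cube([74, 74, 450]);
translate([476, 473, 158]) cube([1933, 31, 123]);
translate([476, 1901, 158]) cube([1933, 31, 123]);
translate([402, 547, 158]) cube([31, 1311, 123]);
translate([2452, 547, 158]) cube([31, 1311, 123]);
translate([553, 473, 281]) cube([65, 1459, 20]);
translate([695, 473, 281]) cube([65, 1459, 20]);
translate([837, 473, 281]) cube([65, 1459, 20]);
translate([979, 473, 281]) cube([65, 1459, 20]);
translate([1121, 473, 281]) cube([65, 1459, 20]);
translate([1263, 473, 281]) cube([65, 1459, 20]);
translate([1405, 473, 281]) cube([65, 1459, 20]);
translate([1547, 473, 281]) cube([65, 1459, 20]);
translate([1689, 473, 281]) cube([65, 1459, 20]);
translate([1831, 473, 281]) cube([65, 1459, 20]);
translate([1973, 473, 281]) cube([65, 1459, 20]);
translate([2115, 473, 281]) cube([65, 1459, 20]);
translate([2257, 473, 281]) cube([65, 1459, 20]);


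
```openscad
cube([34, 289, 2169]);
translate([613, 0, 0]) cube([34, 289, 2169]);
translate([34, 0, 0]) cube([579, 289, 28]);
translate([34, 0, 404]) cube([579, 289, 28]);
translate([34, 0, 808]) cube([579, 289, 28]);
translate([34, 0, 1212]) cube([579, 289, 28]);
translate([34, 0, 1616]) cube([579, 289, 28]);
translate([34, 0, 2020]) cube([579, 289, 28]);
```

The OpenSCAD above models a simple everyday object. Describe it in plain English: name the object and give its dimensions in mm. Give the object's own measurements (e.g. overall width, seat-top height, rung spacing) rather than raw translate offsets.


An open bookshelf. Two side panels, each 34 mm thick, 289 mm deep and 2169 mm tall, stand 647 mm apart (outside-to-outside). Between them sit 6 shelves, each 28 mm thick and 289 mm deep, spanning the full gap between the sides. The bottom shelf rests on the floor (its underside at z = 0) and the clear gap between one shelf's top and the next shelf's underside is 376 mm.


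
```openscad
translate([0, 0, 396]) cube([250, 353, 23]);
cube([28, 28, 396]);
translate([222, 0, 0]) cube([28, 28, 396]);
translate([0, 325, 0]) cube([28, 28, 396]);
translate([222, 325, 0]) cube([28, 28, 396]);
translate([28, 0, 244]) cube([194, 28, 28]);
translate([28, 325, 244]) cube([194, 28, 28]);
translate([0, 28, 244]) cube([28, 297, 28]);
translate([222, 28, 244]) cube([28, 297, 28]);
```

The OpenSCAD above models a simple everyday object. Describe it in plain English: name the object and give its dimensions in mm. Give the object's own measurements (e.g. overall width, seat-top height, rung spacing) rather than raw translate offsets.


A four-legged stool. The seat is a 250×353×23 mm slab whose top surface is at z = 419 mm; four square legs, each 28×28 mm in cross-section, run from the floor (z = 0) to the underside of the seat, each flush with a corner of the seat. Four stretchers, 28 mm wide and 28 mm tall, connect adjacent legs with their undersides at z = 244 mm, each running between the inner faces of the legs it joins and aligned with the legs' outer faces on the other axis.


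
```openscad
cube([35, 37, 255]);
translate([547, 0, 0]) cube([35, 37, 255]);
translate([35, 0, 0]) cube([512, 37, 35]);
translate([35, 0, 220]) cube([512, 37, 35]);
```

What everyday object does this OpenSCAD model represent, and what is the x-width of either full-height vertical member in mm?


A picture frame. The border width is 35 mm.

Four thin pieces enclosing a rectangular opening — a picture frame. The two full-height stiles are 255 mm tall; the top rail sits at z = 220 and is 35 mm tall, so the border above the opening is 255 − 220 = 35 mm, matching the stile x-width.


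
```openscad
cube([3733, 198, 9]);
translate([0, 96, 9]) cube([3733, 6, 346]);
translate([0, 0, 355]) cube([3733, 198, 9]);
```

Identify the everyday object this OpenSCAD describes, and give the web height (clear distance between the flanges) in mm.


An I-beam. The web height is 346 mm.

Two wide flanges with a thin centred web — an I-beam. Overall 364 mm minus two 9 mm flanges gives a web of 364 − 2·9 = 346 mm.


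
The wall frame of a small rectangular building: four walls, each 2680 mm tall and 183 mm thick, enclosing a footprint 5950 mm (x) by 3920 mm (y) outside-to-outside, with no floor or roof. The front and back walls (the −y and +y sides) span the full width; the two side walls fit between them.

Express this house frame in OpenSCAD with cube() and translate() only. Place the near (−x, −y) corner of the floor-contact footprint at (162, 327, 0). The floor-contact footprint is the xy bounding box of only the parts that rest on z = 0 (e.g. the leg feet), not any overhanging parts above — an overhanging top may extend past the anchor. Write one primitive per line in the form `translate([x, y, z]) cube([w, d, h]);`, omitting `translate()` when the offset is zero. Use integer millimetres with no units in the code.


translate([162, 327, 0]) cube([5950, 183, 2680]);
translate([162, 4064, 0]) cube([5950, 183, 2680]);
translate([162, 510, 0]) cube([183, 3554, 2680]);
translate([5929, 510, 0]) cube([183, 3554, 2680]);


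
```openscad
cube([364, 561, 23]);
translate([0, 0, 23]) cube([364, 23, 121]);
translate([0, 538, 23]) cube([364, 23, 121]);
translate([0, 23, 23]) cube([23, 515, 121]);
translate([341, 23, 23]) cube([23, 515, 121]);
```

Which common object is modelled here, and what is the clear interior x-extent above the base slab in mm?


An open box. The internal width is 318 mm.

A 364×561 base slab with four walls standing on it — an open box. The base is 364 mm wide and the walls are 23 mm thick, so the internal width is 364 − 2 × 23 = 318 mm.


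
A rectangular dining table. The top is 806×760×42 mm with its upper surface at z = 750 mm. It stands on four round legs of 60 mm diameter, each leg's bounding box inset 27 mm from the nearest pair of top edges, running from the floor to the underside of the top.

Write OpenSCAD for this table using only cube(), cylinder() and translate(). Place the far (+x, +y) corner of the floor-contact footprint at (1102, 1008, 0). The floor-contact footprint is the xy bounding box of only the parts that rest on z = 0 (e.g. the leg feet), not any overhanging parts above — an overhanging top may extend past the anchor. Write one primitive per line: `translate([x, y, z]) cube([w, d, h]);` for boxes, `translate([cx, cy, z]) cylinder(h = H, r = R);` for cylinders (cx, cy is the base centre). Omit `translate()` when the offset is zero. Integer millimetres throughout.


// leg_h = 750 - 42 = 708
translate([323, 275, 708]) cube([806, 760, 42]);
translate([380, 332, 0]) cylinder(h = 708, r = 30);
translate([1072, 332, 0]) cylinder(h = 708, r = 30);
translate([380, 978, 0]) cylinder(h = 708, r = 30);
translate([1072, 978, 0]) cylinder(h = 708, r = 30);


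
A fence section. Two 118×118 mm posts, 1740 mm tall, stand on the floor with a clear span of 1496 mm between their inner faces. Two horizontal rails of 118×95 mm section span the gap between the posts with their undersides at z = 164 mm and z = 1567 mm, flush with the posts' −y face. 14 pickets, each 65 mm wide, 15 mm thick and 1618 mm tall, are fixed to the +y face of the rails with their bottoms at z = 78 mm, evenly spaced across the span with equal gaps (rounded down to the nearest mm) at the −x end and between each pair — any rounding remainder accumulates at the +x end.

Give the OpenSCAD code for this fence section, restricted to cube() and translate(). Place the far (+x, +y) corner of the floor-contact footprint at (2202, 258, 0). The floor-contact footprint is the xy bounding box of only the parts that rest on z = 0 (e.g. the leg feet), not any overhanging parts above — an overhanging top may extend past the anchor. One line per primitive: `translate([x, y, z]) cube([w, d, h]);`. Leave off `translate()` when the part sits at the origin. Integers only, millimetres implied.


translate([470, 140, 0]) cube([118, 118, 1740]);
translate([2084, 140, 0]) cube([118, 118, 1740]);
translate([588, 140, 164]) cube([1496, 118, 95]);
translate([588, 140, 1567]) cube([1496, 118, 95]);
translate([627, 258, 78]) cube([65, 15, 1618]);
translate([731, 258, 78]) cube([65, 15, 1618]);
translate([835, 258, 78]) cube([65, 15, 1618]);
translate([939, 258, 78]) cube([65, 15, 1618]);
translate([1043, 258, 78]) cube([65, 15, 1618]);
translate([1147, 258, 78]) cube([65, 15, 1618]);
translate([1251, 258, 78]) cube([65, 15, 1618]);
translate([1355, 258, 78]) cube([65, 15, 1618]);
translate([1459, 258, 78]) cube([65, 15, 1618]);
translate([1563, 258, 78]) cube([65, 15, 1618]);
translate([1667, 258, 78]) cube([65, 15, 1618]);
translate([1771, 258, 78]) cube([65, 15, 1618]);
translate([1875, 258, 78]) cube([65, 15, 1618]);
translate([1979, 258, 78]) cube([65, 15, 1618]);


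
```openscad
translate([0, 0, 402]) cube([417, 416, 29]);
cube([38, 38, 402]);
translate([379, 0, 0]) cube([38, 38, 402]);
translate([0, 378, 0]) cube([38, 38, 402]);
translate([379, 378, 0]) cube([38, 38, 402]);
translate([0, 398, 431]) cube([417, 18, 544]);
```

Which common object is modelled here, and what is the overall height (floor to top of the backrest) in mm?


A chair. The overall height is 975 mm.

A slab on four corner posts with a tall panel at the back — a chair. The seat slab sits at z = 402 with thickness 29, and the 544 mm backrest starts at the seat top, so the overall height is 402 + 29 + 544 = 975 mm.


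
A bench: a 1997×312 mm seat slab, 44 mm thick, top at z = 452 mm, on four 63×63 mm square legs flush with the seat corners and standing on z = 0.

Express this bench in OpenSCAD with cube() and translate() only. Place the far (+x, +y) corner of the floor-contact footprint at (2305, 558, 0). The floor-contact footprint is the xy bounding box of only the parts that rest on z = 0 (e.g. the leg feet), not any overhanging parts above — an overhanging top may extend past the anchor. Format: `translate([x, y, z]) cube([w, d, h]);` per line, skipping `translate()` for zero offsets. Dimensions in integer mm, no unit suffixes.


translate([308, 246, 408]) cube([1997, 312, 44]);
translate([308, 246, 0]) cube([63, 63, 408]);
translate([308, 495, 0]) cube([63, 63, 408]);
translate([2242, 246, 0]) cube([63, 63, 408]);
translate([2242, 495, 0]) cube([63, 63, 408]);


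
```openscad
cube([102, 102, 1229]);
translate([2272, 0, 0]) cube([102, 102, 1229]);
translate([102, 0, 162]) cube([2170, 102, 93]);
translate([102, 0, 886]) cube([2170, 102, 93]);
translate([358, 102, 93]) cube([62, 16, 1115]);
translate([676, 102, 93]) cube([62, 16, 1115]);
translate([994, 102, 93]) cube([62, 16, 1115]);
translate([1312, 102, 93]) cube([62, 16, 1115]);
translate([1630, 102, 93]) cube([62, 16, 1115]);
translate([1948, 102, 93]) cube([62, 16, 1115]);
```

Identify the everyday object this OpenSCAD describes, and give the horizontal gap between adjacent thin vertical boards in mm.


A fence section. The picket gap is 256 mm.

Two posts, two rails, 6 pickets — a fence section. Span 2170 mm holds 6 pickets of 62 mm with 7 equal gaps: ⌊(2170 − 6·62) / 7⌋ = 256 mm.


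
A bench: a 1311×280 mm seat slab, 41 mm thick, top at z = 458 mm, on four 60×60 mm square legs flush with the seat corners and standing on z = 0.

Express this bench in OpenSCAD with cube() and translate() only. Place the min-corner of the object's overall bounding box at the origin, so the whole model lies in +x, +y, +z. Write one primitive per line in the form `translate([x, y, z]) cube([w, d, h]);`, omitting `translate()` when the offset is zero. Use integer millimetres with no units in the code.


// leg_h = 458 − 41 = 417
translate([0, 0, 417]) cube([1311, 280, 41]);
cube([60, 60, 417]);
translate([0, 220, 0]) cube([60, 60, 417]);
translate([1251, 0, 0]) cube([60, 60, 417]);
translate([1251, 220, 0]) cube([60, 60, 417]);


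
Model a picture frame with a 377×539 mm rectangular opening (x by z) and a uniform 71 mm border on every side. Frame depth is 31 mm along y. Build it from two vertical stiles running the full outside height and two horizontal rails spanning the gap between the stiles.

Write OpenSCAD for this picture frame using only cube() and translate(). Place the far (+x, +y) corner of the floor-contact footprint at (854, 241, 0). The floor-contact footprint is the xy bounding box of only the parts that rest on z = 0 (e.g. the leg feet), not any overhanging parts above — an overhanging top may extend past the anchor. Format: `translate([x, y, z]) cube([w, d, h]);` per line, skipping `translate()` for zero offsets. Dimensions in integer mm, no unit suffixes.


translate([335, 210, 0]) cube([71, 31, 681]);
translate([783, 210, 0]) cube([71, 31, 681]);
translate([406, 210, 0]) cube([377, 31, 71]);
translate([406, 210, 610]) cube([377, 31, 71]);


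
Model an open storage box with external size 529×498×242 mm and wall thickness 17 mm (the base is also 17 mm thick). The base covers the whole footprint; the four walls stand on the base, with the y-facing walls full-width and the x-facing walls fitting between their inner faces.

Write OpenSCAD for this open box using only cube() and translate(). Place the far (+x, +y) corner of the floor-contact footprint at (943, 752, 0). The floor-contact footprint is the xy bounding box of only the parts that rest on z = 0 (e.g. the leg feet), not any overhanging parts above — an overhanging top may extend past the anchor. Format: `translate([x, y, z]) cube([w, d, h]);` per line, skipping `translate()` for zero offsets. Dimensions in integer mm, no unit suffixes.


translate([414, 254, 0]) cube([529, 498, 17]);
translate([414, 254, 17]) cube([529, 17, 225]);
translate([414, 735, 17]) cube([529, 17, 225]);
translate([414, 271, 17]) cube([17, 464, 225]);
translate([926, 271, 17]) cube([17, 464, 225]);


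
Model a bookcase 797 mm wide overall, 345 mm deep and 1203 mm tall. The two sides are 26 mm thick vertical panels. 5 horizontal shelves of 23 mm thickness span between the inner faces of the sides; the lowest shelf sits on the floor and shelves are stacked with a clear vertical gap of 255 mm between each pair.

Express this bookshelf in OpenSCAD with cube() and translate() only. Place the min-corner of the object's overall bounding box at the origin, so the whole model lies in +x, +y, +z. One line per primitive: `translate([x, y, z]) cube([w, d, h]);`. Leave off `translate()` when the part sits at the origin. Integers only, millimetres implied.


cube([26, 345, 1203]);
translate([771, 0, 0]) cube([26, 345, 1203]);
translate([26, 0, 0]) cube([745, 345, 23]);
translate([26, 0, 278]) cube([745, 345, 23]);
translate([26, 0, 556]) cube([745, 345, 23]);
translate([26, 0, 834]) cube([745, 345, 23]);
translate([26, 0, 1112]) cube([745, 345, 23]);


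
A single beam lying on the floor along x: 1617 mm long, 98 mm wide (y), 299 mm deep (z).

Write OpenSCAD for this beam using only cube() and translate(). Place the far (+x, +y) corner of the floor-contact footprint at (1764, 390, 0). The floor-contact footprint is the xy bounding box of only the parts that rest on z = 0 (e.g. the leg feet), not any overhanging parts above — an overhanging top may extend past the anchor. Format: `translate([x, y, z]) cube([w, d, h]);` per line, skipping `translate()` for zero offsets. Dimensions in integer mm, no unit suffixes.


translate([147, 292, 0]) cube([1617, 98, 299]);


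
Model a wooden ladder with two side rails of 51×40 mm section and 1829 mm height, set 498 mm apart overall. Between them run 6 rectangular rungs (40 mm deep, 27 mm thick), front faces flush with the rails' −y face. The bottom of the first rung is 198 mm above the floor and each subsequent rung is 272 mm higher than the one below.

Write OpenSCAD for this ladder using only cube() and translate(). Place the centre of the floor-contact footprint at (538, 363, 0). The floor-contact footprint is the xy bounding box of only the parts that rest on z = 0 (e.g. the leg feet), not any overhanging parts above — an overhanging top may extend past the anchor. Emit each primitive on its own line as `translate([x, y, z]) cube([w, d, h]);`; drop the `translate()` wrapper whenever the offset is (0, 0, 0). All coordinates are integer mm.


translate([289, 343, 0]) cube([51, 40, 1829]);
translate([736, 343, 0]) cube([51, 40, 1829]);
translate([340, 343, 198]) cube([396, 40, 27]);
translate([340, 343, 470]) cube([396, 40, 27]);
translate([340, 343, 742]) cube([396, 40, 27]);
translate([340, 343, 1014]) cube([396, 40, 27]);
translate([340, 343, 1286]) cube([396, 40, 27]);
translate([340, 343, 1558]) cube([396, 40, 27]);


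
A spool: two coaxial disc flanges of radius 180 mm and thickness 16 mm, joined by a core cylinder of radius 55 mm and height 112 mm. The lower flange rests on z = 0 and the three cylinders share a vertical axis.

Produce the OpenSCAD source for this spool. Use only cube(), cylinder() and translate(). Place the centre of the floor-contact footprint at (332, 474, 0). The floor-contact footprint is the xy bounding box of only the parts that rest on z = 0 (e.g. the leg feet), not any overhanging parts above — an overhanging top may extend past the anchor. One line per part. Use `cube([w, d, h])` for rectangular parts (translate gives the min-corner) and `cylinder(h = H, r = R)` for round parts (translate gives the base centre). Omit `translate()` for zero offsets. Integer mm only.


translate([332, 474, 0]) cylinder(h = 16, r = 180);
translate([332, 474, 16]) cylinder(h = 112, r = 55);
translate([332, 474, 128]) cylinder(h = 16, r = 180);
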